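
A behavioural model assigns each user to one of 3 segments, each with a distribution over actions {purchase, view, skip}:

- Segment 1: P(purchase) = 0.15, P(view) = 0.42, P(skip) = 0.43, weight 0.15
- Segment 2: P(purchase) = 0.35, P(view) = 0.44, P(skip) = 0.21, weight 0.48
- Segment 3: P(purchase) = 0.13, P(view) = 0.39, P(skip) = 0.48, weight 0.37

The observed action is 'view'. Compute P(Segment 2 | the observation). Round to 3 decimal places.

0.505

The responsibility of component k is w_k f_k(x) divided by Σ_j w_j f_j(x).
Categorical probabilities:
  f_1 = P(view | comp) = 0.42
  f_2 = P(view | comp) = 0.44
  f_3 = P(view | comp) = 0.39
Unnormalised posteriors:
  w_1·f_1 = 0.15 × 0.42 = 0.063
  w_2·f_2 = 0.48 × 0.44 = 0.2112
  w_3·f_3 = 0.37 × 0.39 = 0.1443
Denominator: 0.063 + 0.2112 + 0.1443 = 0.4185
Responsibility of Segment 2: 0.2112 / 0.4185 ≈ 0.505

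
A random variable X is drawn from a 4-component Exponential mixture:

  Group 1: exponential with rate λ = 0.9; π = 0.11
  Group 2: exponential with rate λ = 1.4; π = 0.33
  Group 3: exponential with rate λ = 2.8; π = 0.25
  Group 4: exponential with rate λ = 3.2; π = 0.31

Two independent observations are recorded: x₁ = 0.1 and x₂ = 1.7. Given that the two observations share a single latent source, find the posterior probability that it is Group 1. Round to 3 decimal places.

The responsibility of component k is P(Z=k) f_k(x) divided by Σ_j P(Z=j) f_j(x).
Since both observations come from the same component, the likelihood for component k is f_k(x₁)·f_k(x₂).
  L_1 = [0.822538] × [0.194882] = 0.160298
  L_2 = [1.2171] × [0.129571] = 0.157701
  L_3 = [2.11619] × [0.0239837] = 0.0507542
  L_4 = [2.32368] × [0.0138863] = 0.0322674
Weight by the priors:
  P(Z=1)·L_1 = 0.11 × 0.160298 = 0.0176328
  P(Z=2)·L_2 = 0.33 × 0.157701 = 0.0520413
  P(Z=3)·L_3 = 0.25 × 0.0507542 = 0.0126885
  P(Z=4)·L_4 = 0.31 × 0.0322674 = 0.0100029
Denominator: 0.0176328 + 0.0520413 + 0.0126885 + 0.0100029 = 0.0923655
Responsibility of Group 1: 0.0176328 / 0.0923655 ≈ 0.191

0.191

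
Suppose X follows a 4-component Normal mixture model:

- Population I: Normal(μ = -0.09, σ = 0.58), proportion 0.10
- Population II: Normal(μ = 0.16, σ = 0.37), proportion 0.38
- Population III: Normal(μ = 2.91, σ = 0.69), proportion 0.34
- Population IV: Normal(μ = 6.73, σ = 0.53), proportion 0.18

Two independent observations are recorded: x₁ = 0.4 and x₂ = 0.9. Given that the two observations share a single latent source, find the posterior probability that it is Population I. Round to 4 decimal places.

Posterior ∝ prior × likelihood, so P(k | x) ∝ π_k f_k(x); normalise over all components.
Since both observations come from the same component, the likelihood for component k is f_k(x₁)·f_k(x₂).
  f_I = [(1/(0.58·√(2π)))·exp(−(0.4−-0.09)²/(2·0.58²)) = 0.687832·exp(-0.35687) = 0.48139] × [0.16026] = 0.0771474
  f_II = [(1/(0.37·√(2π)))·exp(−(0.4−0.16)²/(2·0.37²)) = 1.078222·exp(-0.21037) = 0.873665] × [0.145922] = 0.127486
  f_III = [(1/(0.69·√(2π)))·exp(−(0.4−2.91)²/(2·0.69²)) = 0.578177·exp(-6.61636) = 0.000773769] × [0.00830593] = 6.42687e-06
  f_IV = [(1/(0.53·√(2π)))·exp(−(0.4−6.73)²/(2·0.53²)) = 0.752721·exp(-71.32236) = 7.97495e-32] × [3.99777e-27] = 3.18821e-58
Multiply by the mixture weights:
  π_I·f_I = 0.10 × 0.0771474 = 0.00771474
  π_II·f_II = 0.38 × 0.127486 = 0.0484449
  π_III·f_III = 0.34 × 6.42687e-06 = 2.18514e-06
  π_IV·f_IV = 0.18 × 3.18821e-58 = 5.73877e-59
Marginal: 0.00771474 + 0.0484449 + 2.18514e-06 + 5.73877e-59 = 0.0561618
So the posterior for Population I is 0.00771474 / 0.0561618 ≈ 0.1374.

0.1374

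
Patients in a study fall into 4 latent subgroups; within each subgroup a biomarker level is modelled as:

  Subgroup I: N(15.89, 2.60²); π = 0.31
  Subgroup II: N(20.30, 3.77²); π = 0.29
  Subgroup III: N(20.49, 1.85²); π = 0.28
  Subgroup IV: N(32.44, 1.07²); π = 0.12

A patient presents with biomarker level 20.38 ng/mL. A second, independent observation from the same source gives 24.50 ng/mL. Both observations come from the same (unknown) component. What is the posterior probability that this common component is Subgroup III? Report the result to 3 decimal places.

Apply Bayes' rule: the posterior for each component is proportional to its prior times its likelihood at x.
Since both observations come from the same component, the likelihood for component k is f_k(x₁)·f_k(x₂).
  L_I = [(1/(2.60·√(2π)))·exp(−(20.38−15.89)²/(2·2.60²)) = 0.153439·exp(-1.49113) = 0.0345419] × [0.000637731] = 2.20285e-05
  L_II = [(1/(3.77·√(2π)))·exp(−(20.38−20.30)²/(2·3.77²)) = 0.105820·exp(-0.00023) = 0.105796] × [0.0568934] = 0.00601911
  L_III = [(1/(1.85·√(2π)))·exp(−(20.38−20.49)²/(2·1.85²)) = 0.215644·exp(-0.00177) = 0.215264] × [0.0205828] = 0.00443073
  L_IV = [(1/(1.07·√(2π)))·exp(−(20.38−32.44)²/(2·1.07²)) = 0.372843·exp(-63.51804) = 9.68263e-29] × [4.11504e-13] = 3.98444e-41
Prior × likelihood for each component:
  w_I·L_I = 0.31 × 2.20285e-05 = 6.82882e-06
  w_II·L_II = 0.29 × 0.00601911 = 0.00174554
  w_III·L_III = 0.28 × 0.00443073 = 0.0012406
  w_IV·L_IV = 0.12 × 3.98444e-41 = 4.78133e-42
Sum: 6.82882e-06 + 0.00174554 + 0.0012406 + 4.78133e-42 = 0.00299298
So the posterior for Subgroup III is 0.0012406 / 0.00299298 ≈ 0.415.

0.415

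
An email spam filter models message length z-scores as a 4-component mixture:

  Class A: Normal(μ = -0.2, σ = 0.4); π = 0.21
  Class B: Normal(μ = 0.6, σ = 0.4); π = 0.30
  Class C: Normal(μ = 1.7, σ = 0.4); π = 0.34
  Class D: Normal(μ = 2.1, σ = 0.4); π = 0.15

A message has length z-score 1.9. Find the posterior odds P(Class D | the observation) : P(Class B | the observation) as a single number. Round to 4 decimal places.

Since P(k|x) ∝ w_k f_k(x), the posterior odds are w_i f_i(x) / (w_j f_j(x)).
Component likelihoods at x = 1.9:
  p_A = 1.03212e-06
  p_B = 0.00507262
  p_C = 0.880163
  p_D = 0.880163
Posterior odds = (w_D·p_D) / (w_B·p_B) = (0.15·0.880163) / (0.30·0.00507262) = 0.132024 / 0.00152179 ≈ 86.7563

86.7563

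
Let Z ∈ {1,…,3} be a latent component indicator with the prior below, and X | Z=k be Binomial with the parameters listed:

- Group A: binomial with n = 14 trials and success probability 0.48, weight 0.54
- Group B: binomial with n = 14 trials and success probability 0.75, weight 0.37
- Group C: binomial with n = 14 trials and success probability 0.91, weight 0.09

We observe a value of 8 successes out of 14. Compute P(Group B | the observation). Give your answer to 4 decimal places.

0.2310

Posterior ∝ prior × likelihood, so P(k | x) ∝ P(Z=k) f_k(x); normalise over all components.
Binomial probabilities:
  p_A = 0.167304
  p_B = 0.0733982
  p_C = 0.000750484
Prior × likelihood for each component:
  P(Z=A)·p_A = 0.54 × 0.167304 = 0.0903439
  P(Z=B)·p_B = 0.37 × 0.0733982 = 0.0271573
  P(Z=C)·p_C = 0.09 × 0.000750484 = 6.75436e-05
Sum: 0.0903439 + 0.0271573 + 6.75436e-05 = 0.117569
So the posterior for Group B is 0.0271573 / 0.117569 ≈ 0.2310.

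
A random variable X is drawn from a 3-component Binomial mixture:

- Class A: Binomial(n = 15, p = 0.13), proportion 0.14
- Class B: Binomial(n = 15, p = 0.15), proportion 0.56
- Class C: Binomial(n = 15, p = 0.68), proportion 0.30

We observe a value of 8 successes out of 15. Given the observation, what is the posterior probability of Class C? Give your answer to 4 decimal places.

0.9894

P(component k | x) = π_k·f_k(x) / marginal(x), where marginal(x) = Σ_j π_j·f_j(x).
Binomial probabilities:
  f_A = C(15,8)·0.13^8·0.87^7 = 6435·8.15731e-08·0.377255 = 0.00019803
  f_B = C(15,8)·0.15^8·0.85^7 = 6435·2.56289e-07·0.320577 = 0.000528702
  f_C = C(15,8)·0.68^8·0.32^7 = 6435·0.0457163·0.000343597 = 0.101081
Weight by the priors:
  π_A·f_A = 0.14 × 0.00019803 = 2.77241e-05
  π_B·f_B = 0.56 × 0.000528702 = 0.000296073
  π_C·f_C = 0.30 × 0.101081 = 0.0303243
Sum: 2.77241e-05 + 0.000296073 + 0.0303243 = 0.0306481
Responsibility of Class C: 0.0303243 / 0.0306481 ≈ 0.9894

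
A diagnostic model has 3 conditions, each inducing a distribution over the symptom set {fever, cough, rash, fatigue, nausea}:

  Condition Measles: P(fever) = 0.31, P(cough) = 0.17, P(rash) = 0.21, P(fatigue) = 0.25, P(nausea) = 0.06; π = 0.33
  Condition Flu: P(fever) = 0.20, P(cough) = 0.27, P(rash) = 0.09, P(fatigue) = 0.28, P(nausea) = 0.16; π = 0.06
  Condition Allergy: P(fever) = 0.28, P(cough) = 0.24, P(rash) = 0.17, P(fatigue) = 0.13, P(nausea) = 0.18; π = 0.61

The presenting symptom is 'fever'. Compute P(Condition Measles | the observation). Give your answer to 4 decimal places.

0.3588

By Bayes' theorem, P(k | x) = w_k f_k(x) / Σ_j w_j f_j(x).
Component likelihoods at x = 'fever':
  p_Measles = P(fever | comp) = 0.31
  p_Flu = P(fever | comp) = 0.20
  p_Allergy = P(fever | comp) = 0.28
Unnormalised posteriors:
  w_Measles·p_Measles = 0.33 × 0.31 = 0.1023
  w_Flu·p_Flu = 0.06 × 0.2 = 0.012
  w_Allergy·p_Allergy = 0.61 × 0.28 = 0.1708
Marginal: 0.1023 + 0.012 + 0.1708 = 0.2851
P(Condition Measles | data) = 0.1023 / 0.2851 ≈ 0.3588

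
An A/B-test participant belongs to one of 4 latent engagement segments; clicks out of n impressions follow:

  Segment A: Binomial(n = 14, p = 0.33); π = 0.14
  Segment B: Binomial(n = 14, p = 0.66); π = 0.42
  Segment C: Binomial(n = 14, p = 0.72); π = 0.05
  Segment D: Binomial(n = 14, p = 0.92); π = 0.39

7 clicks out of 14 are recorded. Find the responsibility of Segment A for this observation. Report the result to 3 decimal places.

0.221

P(component k | x) = π_k·f_k(x) / marginal(x), where marginal(x) = Σ_j π_j·f_j(x).
Binomial probabilities:
  p_A = 0.0886479
  p_B = 0.0983348
  p_C = 0.0464495
  p_D = 4.01506e-05
Weight by the priors:
  π_A·p_A = 0.14 × 0.0886479 = 0.0124107
  π_B·p_B = 0.42 × 0.0983348 = 0.0413006
  π_C·p_C = 0.05 × 0.0464495 = 0.00232247
  π_D·p_D = 0.39 × 4.01506e-05 = 1.56587e-05
Denominator: 0.0124107 + 0.0413006 + 0.00232247 + 1.56587e-05 = 0.0560495
P(Segment A | the observation) ≈ 0.221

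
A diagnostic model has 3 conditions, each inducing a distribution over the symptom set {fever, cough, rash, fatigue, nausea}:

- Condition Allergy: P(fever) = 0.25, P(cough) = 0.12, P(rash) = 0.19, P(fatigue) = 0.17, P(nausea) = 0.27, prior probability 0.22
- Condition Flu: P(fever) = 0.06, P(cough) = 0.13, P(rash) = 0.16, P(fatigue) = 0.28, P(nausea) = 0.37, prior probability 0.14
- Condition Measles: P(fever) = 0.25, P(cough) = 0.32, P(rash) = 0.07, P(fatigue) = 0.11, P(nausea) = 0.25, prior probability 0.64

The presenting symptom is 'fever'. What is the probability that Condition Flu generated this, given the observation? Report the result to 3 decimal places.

0.038

P(component k | x) = π_k·f_k(x) / marginal(x), where marginal(x) = Σ_j π_j·f_j(x).
Categorical probabilities:
  p_Allergy = P(fever | comp) = 0.25
  p_Flu = P(fever | comp) = 0.06
  p_Measles = P(fever | comp) = 0.25
Prior × likelihood for each component:
  π_Allergy·p_Allergy = 0.22 × 0.25 = 0.055
  π_Flu·p_Flu = 0.14 × 0.06 = 0.0084
  π_Measles·p_Measles = 0.64 × 0.25 = 0.16
Evidence: 0.055 + 0.0084 + 0.16 = 0.2234
So the posterior for Condition Flu is 0.0084 / 0.2234 ≈ 0.038.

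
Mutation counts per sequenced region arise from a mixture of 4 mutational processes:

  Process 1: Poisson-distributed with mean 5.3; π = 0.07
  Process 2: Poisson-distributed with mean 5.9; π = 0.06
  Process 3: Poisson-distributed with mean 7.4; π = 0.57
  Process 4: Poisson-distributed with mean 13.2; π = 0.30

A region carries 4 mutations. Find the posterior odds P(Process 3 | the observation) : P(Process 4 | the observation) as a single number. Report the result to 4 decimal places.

Posterior odds = (π_i f_i(x)) / (π_j f_j(x)); the normalising sum cancels.
Component likelihoods at x = 4 mutations:
  p_1 = 0.164109
  p_2 = 0.138312
  p_3 = 0.0763724
  p_4 = 0.00234098
0.0435323 / 0.000702293 ≈ 61.9859

61.9859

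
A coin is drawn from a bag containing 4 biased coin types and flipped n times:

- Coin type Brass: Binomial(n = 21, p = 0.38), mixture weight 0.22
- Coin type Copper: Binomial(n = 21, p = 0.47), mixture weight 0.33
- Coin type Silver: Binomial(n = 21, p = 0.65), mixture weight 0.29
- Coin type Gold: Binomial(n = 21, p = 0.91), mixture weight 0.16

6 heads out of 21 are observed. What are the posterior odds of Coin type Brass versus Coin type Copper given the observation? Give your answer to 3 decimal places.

1.958

Since P(k|x) ∝ P(Z=k) f_k(x), the posterior odds are P(Z=i) f_i(x) / (P(Z=j) f_j(x)).
Component likelihoods at x = 6 heads out of 21:
  L_Brass = C(21,6)·0.38^6·0.62^15 = 54264·0.00301094·0.00076891 = 0.125629
  L_Copper = C(21,6)·0.47^6·0.53^15 = 54264·0.0107792·7.31372e-05 = 0.0427796
  L_Silver = C(21,6)·0.65^6·0.35^15 = 54264·0.0754189·1.44884e-07 = 0.000592943
  L_Gold = C(21,6)·0.91^6·0.09^15 = 54264·0.567869·2.05891e-16 = 6.34451e-12
Posterior odds = (P(Z=Brass)·L_Brass) / (P(Z=Copper)·L_Copper) = (0.22·0.125629) / (0.33·0.0427796) = 0.0276383 / 0.0141173 ≈ 1.958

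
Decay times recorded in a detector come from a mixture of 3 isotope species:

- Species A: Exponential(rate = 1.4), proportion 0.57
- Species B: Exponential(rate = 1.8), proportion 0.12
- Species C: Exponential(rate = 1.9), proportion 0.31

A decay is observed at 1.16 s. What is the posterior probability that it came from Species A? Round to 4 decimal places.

0.6315

Apply Bayes' rule: the posterior for each component is proportional to its prior times its likelihood at x.
Component likelihoods at x = 1.16 s:
  L_A = 1.4·e^(−1.4·1.16) = 1.4·e^(−1.6240) = 0.275952
  L_B = 1.8·e^(−1.8·1.16) = 1.8·e^(−2.0880) = 0.223083
  L_C = 1.9·e^(−1.9·1.16) = 1.9·e^(−2.2040) = 0.209686
Multiply by the mixture weights:
  w_A·L_A = 0.57 × 0.275952 = 0.157293
  w_B·L_B = 0.12 × 0.223083 = 0.0267699
  w_C·L_C = 0.31 × 0.209686 = 0.0650025
Normaliser: 0.157293 + 0.0267699 + 0.0650025 = 0.249065
Responsibility of Species A: 0.157293 / 0.249065 ≈ 0.6315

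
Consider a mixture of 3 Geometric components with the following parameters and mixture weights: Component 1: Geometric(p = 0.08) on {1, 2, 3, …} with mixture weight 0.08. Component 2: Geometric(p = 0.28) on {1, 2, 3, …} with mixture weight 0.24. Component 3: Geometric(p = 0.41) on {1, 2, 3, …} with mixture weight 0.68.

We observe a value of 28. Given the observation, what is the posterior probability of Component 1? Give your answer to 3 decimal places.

0.986

By Bayes' theorem, P(k | x) = π_k f_k(x) / Σ_j π_j f_j(x).
Evaluate each component's likelihood at the observed value:
  f_1 = 0.00842095
  f_2 = 3.93673e-05
  f_3 = 2.66556e-07
Multiply by the mixture weights:
  π_1·f_1 = 0.08 × 0.00842095 = 0.000673676
  π_2·f_2 = 0.24 × 3.93673e-05 = 9.44815e-06
  π_3·f_3 = 0.68 × 2.66556e-07 = 1.81258e-07
Sum: 0.000673676 + 9.44815e-06 + 1.81258e-07 = 0.000683306
So the posterior for Component 1 is 0.000673676 / 0.000683306 ≈ 0.986.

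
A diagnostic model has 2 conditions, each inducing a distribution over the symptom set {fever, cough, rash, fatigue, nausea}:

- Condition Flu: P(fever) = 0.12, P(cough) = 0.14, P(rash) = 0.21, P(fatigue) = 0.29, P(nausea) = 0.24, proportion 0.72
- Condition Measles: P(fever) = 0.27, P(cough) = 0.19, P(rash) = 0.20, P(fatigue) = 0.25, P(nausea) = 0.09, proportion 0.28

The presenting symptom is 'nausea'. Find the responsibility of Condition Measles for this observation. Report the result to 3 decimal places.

0.127

Apply Bayes' rule: the posterior for each component is proportional to its prior times its likelihood at x.
Component likelihoods at x = 'nausea':
  p_Flu = 0.24
  p_Measles = 0.09
Weight by the priors:
  π_Flu·p_Flu = 0.72 × 0.24 = 0.1728
  π_Measles·p_Measles = 0.28 × 0.09 = 0.0252
Denominator: 0.1728 + 0.0252 = 0.198
So the posterior for Condition Measles is 0.0252 / 0.198 ≈ 0.127.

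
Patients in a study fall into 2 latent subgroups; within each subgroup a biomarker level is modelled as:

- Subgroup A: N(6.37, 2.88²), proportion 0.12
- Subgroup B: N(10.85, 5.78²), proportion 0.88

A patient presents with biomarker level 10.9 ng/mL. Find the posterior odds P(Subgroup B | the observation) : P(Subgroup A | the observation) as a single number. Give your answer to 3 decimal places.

12.589

Only the two components matter; the odds are (π_i f_i(x)) / (π_j f_j(x)).
Evaluate each component's likelihood at the observed value:
  f_A = 0.0402051
  f_B = 0.0690186
Posterior odds = (π_B·f_B) / (π_A·f_A) = (0.88·0.0690186) / (0.12·0.0402051) = 0.0607363 / 0.00482461 ≈ 12.589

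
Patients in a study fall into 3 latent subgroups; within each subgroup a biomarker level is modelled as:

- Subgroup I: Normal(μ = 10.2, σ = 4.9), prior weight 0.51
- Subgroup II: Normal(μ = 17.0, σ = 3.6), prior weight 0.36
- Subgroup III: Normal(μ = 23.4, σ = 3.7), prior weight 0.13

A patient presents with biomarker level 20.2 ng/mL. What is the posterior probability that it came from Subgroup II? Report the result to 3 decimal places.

0.645

Posterior ∝ prior × likelihood, so P(k | x) ∝ P(Z=k) f_k(x); normalise over all components.
Normal densities:
  p_I = 0.0101464
  p_II = 0.0746508
  p_III = 0.0741795
Multiply by the mixture weights:
  P(Z=I)·p_I = 0.51 × 0.0101464 = 0.00517465
  P(Z=II)·p_II = 0.36 × 0.0746508 = 0.0268743
  P(Z=III)·p_III = 0.13 × 0.0741795 = 0.00964334
Normaliser: 0.00517465 + 0.0268743 + 0.00964334 = 0.0416923
P(Subgroup II | data) = 0.0268743 / 0.0416923 ≈ 0.645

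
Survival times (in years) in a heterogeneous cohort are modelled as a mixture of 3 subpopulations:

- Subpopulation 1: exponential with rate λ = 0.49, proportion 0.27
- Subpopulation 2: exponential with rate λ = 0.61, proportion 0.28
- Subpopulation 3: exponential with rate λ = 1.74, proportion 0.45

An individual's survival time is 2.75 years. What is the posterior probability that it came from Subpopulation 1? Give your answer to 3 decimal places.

The responsibility of component k is P(Z=k) f_k(x) divided by Σ_j P(Z=j) f_j(x).
Evaluate each component's likelihood at the observed value:
  f_1 = 0.49·e^(−0.49·2.75) = 0.49·e^(−1.3475) = 0.127346
  f_2 = 0.61·e^(−0.61·2.75) = 0.61·e^(−1.6775) = 0.113973
  f_3 = 1.74·e^(−1.74·2.75) = 1.74·e^(−4.7850) = 0.0145362
Prior × likelihood for each component:
  P(Z=1)·f_1 = 0.27 × 0.127346 = 0.0343833
  P(Z=2)·f_2 = 0.28 × 0.113973 = 0.0319124
  P(Z=3)·f_3 = 0.45 × 0.0145362 = 0.00654128
Normaliser: 0.0343833 + 0.0319124 + 0.00654128 = 0.072837
Responsibility of Subpopulation 1: 0.0343833 / 0.072837 ≈ 0.472

0.472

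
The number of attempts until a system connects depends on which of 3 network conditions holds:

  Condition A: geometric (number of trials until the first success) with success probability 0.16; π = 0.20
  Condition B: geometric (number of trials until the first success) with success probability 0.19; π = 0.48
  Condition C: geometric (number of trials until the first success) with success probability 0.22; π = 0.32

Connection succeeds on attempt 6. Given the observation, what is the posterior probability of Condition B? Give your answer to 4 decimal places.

0.4854

Posterior ∝ prior × likelihood, so P(k | x) ∝ π_k f_k(x); normalise over all components.
Geometric probabilities:
  f_A = 0.0669139
  f_B = 0.0662489
  f_C = 0.0635178
Multiply by the mixture weights:
  π_A·f_A = 0.20 × 0.0669139 = 0.0133828
  π_B·f_B = 0.48 × 0.0662489 = 0.0317995
  π_C·f_C = 0.32 × 0.0635178 = 0.0203257
Evidence: 0.0133828 + 0.0317995 + 0.0203257 = 0.065508
So the posterior for Condition B is 0.0317995 / 0.065508 ≈ 0.4854.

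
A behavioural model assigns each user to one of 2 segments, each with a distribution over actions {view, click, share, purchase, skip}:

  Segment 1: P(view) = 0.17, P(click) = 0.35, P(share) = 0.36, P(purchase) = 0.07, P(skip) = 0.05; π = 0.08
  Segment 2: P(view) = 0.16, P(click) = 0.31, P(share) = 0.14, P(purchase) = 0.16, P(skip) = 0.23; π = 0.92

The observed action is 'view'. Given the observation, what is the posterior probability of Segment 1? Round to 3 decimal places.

Apply Bayes' rule: the posterior for each component is proportional to its prior times its likelihood at x.
Evaluate each component's likelihood at the observed value:
  p_1 = P(view | comp) = 0.17
  p_2 = P(view | comp) = 0.16
Unnormalised posteriors:
  π_1·p_1 = 0.08 × 0.17 = 0.0136
  π_2·p_2 = 0.92 × 0.16 = 0.1472
Evidence: 0.0136 + 0.1472 = 0.1608
P(Segment 1 | 'view') ≈ 0.085

0.085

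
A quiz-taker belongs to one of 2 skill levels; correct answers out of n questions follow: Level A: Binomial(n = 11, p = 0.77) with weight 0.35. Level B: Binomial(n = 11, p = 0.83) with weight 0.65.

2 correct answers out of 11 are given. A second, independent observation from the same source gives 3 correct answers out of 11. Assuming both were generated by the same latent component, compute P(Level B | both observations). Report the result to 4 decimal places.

Posterior ∝ prior × likelihood, so P(k | x) ∝ π_k f_k(x); normalise over all components.
Since both observations come from the same component, the likelihood for component k is f_k(x₁)·f_k(x₂).
  p_A = [C(11,2)·0.77^2·0.23^9 = 55·0.5929·1.80115e-06 = 5.87347e-05] × [0.000589901] = 3.46476e-08
  p_B = [C(11,2)·0.83^2·0.17^9 = 55·0.6889·1.18588e-07 = 4.49324e-06] × [6.58127e-05] = 2.95712e-10
Multiply by the mixture weights:
  π_A·p_A = 0.35 × 3.46476e-08 = 1.21267e-08
  π_B·p_B = 0.65 × 2.95712e-10 = 1.92213e-10
Evidence: 1.21267e-08 + 1.92213e-10 = 1.23189e-08
Responsibility of Level B: 1.92213e-10 / 1.23189e-08 ≈ 0.0156

0.0156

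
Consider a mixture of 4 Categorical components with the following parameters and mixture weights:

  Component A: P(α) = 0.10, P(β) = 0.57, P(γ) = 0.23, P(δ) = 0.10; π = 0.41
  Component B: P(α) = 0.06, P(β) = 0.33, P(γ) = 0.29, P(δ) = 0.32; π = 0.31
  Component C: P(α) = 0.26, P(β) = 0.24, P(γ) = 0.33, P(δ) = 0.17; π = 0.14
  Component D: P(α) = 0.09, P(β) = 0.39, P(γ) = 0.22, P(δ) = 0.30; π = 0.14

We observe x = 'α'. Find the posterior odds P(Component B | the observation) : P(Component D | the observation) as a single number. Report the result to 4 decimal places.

1.4762

Posterior odds = (π_i f_i(x)) / (π_j f_j(x)); the normalising sum cancels.
Categorical probabilities:
  L_A = P(α | comp) = 0.10
  L_B = P(α | comp) = 0.06
  L_C = P(α | comp) = 0.26
  L_D = P(α | comp) = 0.09
0.0186 / 0.0126 ≈ 1.4762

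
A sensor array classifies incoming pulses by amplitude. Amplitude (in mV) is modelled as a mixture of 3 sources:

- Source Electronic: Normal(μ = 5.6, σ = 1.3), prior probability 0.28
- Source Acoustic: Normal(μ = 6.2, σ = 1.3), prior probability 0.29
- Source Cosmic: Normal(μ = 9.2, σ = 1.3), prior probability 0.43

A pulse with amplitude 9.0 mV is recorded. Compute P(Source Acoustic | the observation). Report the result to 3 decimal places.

Apply Bayes' rule: the posterior for each component is proportional to its prior times its likelihood at x.
Component likelihoods at x = 9.0 mV:
  p_Electronic = 0.0100376
  p_Acoustic = 0.0301723
  p_Cosmic = 0.303268
Multiply by the mixture weights:
  π_Electronic·p_Electronic = 0.28 × 0.0100376 = 0.00281052
  π_Acoustic·p_Acoustic = 0.29 × 0.0301723 = 0.00874998
  π_Cosmic·p_Cosmic = 0.43 × 0.303268 = 0.130405
Normaliser: 0.00281052 + 0.00874998 + 0.130405 = 0.141966
P(Source Acoustic | data) ≈ 0.062

0.062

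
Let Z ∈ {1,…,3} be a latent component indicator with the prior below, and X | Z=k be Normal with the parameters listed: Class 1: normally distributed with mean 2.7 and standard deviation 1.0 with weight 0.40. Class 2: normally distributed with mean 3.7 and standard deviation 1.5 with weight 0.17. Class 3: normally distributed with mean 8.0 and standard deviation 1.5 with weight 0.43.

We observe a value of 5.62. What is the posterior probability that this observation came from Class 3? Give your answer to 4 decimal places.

P(component k | x) = w_k·f_k(x) / marginal(x), where marginal(x) = Σ_j w_j·f_j(x).
Evaluate each component's likelihood at the observed value:
  f_1 = 0.00561598
  f_2 = 0.117232
  f_3 = 0.075535
Multiply by the mixture weights:
  w_1·f_1 = 0.40 × 0.00561598 = 0.00224639
  w_2·f_2 = 0.17 × 0.117232 = 0.0199294
  w_3·f_3 = 0.43 × 0.075535 = 0.03248
Marginal: 0.00224639 + 0.0199294 + 0.03248 = 0.0546558
P(Class 3 | data) ≈ 0.5943

0.5943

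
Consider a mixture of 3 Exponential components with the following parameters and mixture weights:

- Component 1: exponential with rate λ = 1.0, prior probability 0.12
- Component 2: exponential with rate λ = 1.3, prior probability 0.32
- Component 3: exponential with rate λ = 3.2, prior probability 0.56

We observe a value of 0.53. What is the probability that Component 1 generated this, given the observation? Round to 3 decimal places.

The responsibility of component k is π_k f_k(x) divided by Σ_j π_j f_j(x).
Exponential densities:
  p_1 = 1.0·e^(−1.0·0.53) = 1.0·e^(−0.5300) = 0.588605
  p_2 = 1.3·e^(−1.3·0.53) = 1.3·e^(−0.6890) = 0.652701
  p_3 = 3.2·e^(−3.2·0.53) = 3.2·e^(−1.6960) = 0.58693
Multiply by the mixture weights:
  π_1·p_1 = 0.12 × 0.588605 = 0.0706326
  π_2·p_2 = 0.32 × 0.652701 = 0.208864
  π_3·p_3 = 0.56 × 0.58693 = 0.328681
Normaliser: 0.0706326 + 0.208864 + 0.328681 = 0.608178
P(Component 1 | 0.53) = 0.0706326 / 0.608178 ≈ 0.116

0.116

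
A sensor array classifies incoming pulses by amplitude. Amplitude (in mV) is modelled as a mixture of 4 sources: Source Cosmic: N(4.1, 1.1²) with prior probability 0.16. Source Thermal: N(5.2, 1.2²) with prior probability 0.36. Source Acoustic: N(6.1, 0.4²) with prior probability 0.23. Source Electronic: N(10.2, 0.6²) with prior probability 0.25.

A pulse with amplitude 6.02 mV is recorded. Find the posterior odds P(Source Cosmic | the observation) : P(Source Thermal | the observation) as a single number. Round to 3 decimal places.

0.133

Since P(k|x) ∝ P(Z=k) f_k(x), the posterior odds are P(Z=i) f_i(x) / (P(Z=j) f_j(x)).
Normal densities:
  L_Cosmic = 0.0790595
  L_Thermal = 0.263229
  L_Acoustic = 0.977607
  L_Electronic = 1.92149e-11
0.0126495 / 0.0947623 ≈ 0.133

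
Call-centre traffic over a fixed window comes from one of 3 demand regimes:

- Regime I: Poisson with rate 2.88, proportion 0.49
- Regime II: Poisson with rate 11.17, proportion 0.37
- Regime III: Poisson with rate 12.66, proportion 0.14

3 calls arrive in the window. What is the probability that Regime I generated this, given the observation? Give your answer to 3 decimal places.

By Bayes' theorem, P(k | x) = w_k f_k(x) / Σ_j w_j f_j(x).
Evaluate each component's likelihood at the observed value:
  f_I = 0.22349
  f_II = 0.00327295
  f_III = 0.00107394
Weight by the priors:
  w_I·f_I = 0.49 × 0.22349 = 0.10951
  w_II·f_II = 0.37 × 0.00327295 = 0.00121099
  w_III·f_III = 0.14 × 0.00107394 = 0.000150352
Evidence: 0.10951 + 0.00121099 + 0.000150352 = 0.110871
Responsibility of Regime I: 0.10951 / 0.110871 ≈ 0.988

0.988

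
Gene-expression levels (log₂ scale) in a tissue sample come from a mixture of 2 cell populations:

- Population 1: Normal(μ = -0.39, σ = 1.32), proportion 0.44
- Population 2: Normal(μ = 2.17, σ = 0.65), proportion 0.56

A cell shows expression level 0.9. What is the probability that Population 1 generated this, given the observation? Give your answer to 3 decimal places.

0.618

The responsibility of component k is w_k f_k(x) divided by Σ_j w_j f_j(x).
Normal densities:
  L_1 = (1/(1.32·√(2π)))·exp(−(0.9−-0.39)²/(2·1.32²)) = 0.302229·exp(-0.47753) = 0.187477
  L_2 = (1/(0.65·√(2π)))·exp(−(0.9−2.17)²/(2·0.65²)) = 0.613757·exp(-1.90876) = 0.0909984
Unnormalised posteriors:
  w_1·L_1 = 0.44 × 0.187477 = 0.0824897
  w_2·L_2 = 0.56 × 0.0909984 = 0.0509591
Denominator: 0.0824897 + 0.0509591 = 0.133449
P(Population 1 | x) = 0.0824897 / 0.133449 ≈ 0.618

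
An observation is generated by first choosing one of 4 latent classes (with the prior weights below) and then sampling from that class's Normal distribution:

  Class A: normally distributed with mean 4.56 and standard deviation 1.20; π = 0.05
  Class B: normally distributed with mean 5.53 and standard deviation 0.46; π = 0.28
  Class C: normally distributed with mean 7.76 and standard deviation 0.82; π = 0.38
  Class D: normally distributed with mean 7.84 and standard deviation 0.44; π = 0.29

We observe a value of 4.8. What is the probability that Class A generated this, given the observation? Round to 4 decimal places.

0.1906

Apply Bayes' rule: the posterior for each component is proportional to its prior times its likelihood at x.
Component likelihoods at x = 4.8:
  p_A = 0.325869
  p_B = 0.246197
  p_C = 0.000720434
  p_D = 3.90676e-11
Unnormalised posteriors:
  w_A·p_A = 0.05 × 0.325869 = 0.0162934
  w_B·p_B = 0.28 × 0.246197 = 0.068935
  w_C·p_C = 0.38 × 0.000720434 = 0.000273765
  w_D·p_D = 0.29 × 3.90676e-11 = 1.13296e-11
Marginal: 0.0162934 + 0.068935 + 0.000273765 + 1.13296e-11 = 0.0855022
P(Class A | x) ≈ 0.1906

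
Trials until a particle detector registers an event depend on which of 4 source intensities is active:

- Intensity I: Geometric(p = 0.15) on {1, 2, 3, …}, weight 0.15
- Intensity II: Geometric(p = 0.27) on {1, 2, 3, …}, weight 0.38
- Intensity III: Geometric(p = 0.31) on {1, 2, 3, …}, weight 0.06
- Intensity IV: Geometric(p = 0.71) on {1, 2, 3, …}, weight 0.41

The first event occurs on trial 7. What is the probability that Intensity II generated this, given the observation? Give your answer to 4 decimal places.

0.5928

By Bayes' theorem, P(k | x) = π_k f_k(x) / Σ_j π_j f_j(x).
Component likelihoods at x = 7:
  L_I = 0.15·(1−0.15)^6 = 0.15·0.37715 = 0.0565724
  L_II = 0.27·(1−0.27)^6 = 0.27·0.151334 = 0.0408602
  L_III = 0.31·(1−0.31)^6 = 0.31·0.107918 = 0.0334546
  L_IV = 0.71·(1−0.71)^6 = 0.71·0.000594823 = 0.000422325
Prior × likelihood for each component:
  π_I·L_I = 0.15 × 0.0565724 = 0.00848586
  π_II·L_II = 0.38 × 0.0408602 = 0.0155269
  π_III·L_III = 0.06 × 0.0334546 = 0.00200728
  π_IV·L_IV = 0.41 × 0.000422325 = 0.000173153
Denominator: 0.00848586 + 0.0155269 + 0.00200728 + 0.000173153 = 0.0261932
So the posterior for Intensity II is 0.0155269 / 0.0261932 ≈ 0.5928.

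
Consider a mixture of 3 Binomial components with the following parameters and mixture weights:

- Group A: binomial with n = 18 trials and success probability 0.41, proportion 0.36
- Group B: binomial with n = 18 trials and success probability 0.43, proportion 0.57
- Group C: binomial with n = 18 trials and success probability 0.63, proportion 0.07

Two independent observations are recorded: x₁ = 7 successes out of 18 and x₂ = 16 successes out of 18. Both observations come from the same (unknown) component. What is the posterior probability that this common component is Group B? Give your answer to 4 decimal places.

0.2356

By Bayes' theorem, P(k | x) = w_k f_k(x) / Σ_j w_j f_j(x).
Since both observations come from the same component, the likelihood for component k is f_k(x₁)·f_k(x₂).
  L_A = [0.186902] × [3.39576e-05] = 6.34675e-06
  L_B = [0.178508] × [6.79104e-05] = 1.21225e-05
  L_C = [0.0223027] × [0.0128986] = 0.000287674
Weight by the priors:
  w_A·L_A = 0.36 × 6.34675e-06 = 2.28483e-06
  w_B·L_B = 0.57 × 1.21225e-05 = 6.90985e-06
  w_C·L_C = 0.07 × 0.000287674 = 2.01372e-05
Sum: 2.28483e-06 + 6.90985e-06 + 2.01372e-05 = 2.93319e-05
So the posterior for Group B is 6.90985e-06 / 2.93319e-05 ≈ 0.2356.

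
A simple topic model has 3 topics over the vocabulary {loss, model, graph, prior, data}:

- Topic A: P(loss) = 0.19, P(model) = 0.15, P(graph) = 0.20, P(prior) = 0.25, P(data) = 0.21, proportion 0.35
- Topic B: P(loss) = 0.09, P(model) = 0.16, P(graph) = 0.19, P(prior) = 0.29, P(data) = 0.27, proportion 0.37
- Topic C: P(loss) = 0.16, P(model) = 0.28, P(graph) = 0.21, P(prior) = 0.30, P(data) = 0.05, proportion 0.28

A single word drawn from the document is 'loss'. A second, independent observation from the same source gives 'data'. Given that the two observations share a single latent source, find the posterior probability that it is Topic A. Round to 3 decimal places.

0.554

By Bayes' theorem, P(k | x) = P(Z=k) f_k(x) / Σ_j P(Z=j) f_j(x).
Since both observations come from the same component, the likelihood for component k is f_k(x₁)·f_k(x₂).
  f_A = [P(loss | comp) = 0.19] × [0.21] = 0.0399
  f_B = [P(loss | comp) = 0.09] × [0.27] = 0.0243
  f_C = [P(loss | comp) = 0.16] × [0.05] = 0.008
Weight by the priors:
  P(Z=A)·f_A = 0.35 × 0.0399 = 0.013965
  P(Z=B)·f_B = 0.37 × 0.0243 = 0.008991
  P(Z=C)·f_C = 0.28 × 0.008 = 0.00224
Evidence: 0.013965 + 0.008991 + 0.00224 = 0.025196
Responsibility of Topic A: 0.013965 / 0.025196 ≈ 0.554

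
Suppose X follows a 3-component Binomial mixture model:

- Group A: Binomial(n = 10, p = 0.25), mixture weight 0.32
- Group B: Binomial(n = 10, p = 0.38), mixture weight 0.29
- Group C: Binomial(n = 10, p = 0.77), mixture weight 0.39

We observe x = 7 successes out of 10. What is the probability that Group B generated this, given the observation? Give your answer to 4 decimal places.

0.0932

The responsibility of component k is w_k f_k(x) divided by Σ_j w_j f_j(x).
Evaluate each component's likelihood at the observed value:
  L_A = C(10,7)·0.25^7·0.75^3 = 120·6.10352e-05·0.421875 = 0.0030899
  L_B = C(10,7)·0.38^7·0.62^3 = 120·0.00114416·0.238328 = 0.0327221
  L_C = C(10,7)·0.77^7·0.23^3 = 120·0.160485·0.012167 = 0.234315
Unnormalised posteriors:
  w_A·L_A = 0.32 × 0.0030899 = 0.00098877
  w_B·L_B = 0.29 × 0.0327221 = 0.00948942
  w_C·L_C = 0.39 × 0.234315 = 0.0913828
Marginal: 0.00098877 + 0.00948942 + 0.0913828 = 0.101861
Responsibility of Group B: 0.00948942 / 0.101861 ≈ 0.0932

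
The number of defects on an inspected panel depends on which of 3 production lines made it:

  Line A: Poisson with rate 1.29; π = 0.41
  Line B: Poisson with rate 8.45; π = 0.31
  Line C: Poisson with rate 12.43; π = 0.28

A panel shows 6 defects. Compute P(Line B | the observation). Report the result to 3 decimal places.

0.839

Posterior ∝ prior × likelihood, so P(k | x) ∝ w_k f_k(x); normalise over all components.
Poisson probabilities:
  L_A = 0.00176184
  L_B = 0.108148
  L_C = 0.0204745
Multiply by the mixture weights:
  w_A·L_A = 0.41 × 0.00176184 = 0.000722353
  w_B·L_B = 0.31 × 0.108148 = 0.0335259
  w_C·L_C = 0.28 × 0.0204745 = 0.00573287
Marginal: 0.000722353 + 0.0335259 + 0.00573287 = 0.0399812
So the posterior for Line B is 0.0335259 / 0.0399812 ≈ 0.839.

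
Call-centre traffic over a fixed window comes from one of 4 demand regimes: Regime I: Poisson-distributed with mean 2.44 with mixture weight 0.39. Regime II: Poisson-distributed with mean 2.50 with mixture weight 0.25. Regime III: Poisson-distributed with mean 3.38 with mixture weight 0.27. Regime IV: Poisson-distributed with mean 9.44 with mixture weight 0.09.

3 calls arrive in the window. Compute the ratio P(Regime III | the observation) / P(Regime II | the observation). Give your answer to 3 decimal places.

1.107

Since P(k|x) ∝ π_k f_k(x), the posterior odds are π_i f_i(x) / (π_j f_j(x)).
Poisson probabilities:
  L_I = e^(−2.44)·2.44^3/3! = 0.211028
  L_II = e^(−2.50)·2.50^3/3! = 0.213763
  L_III = e^(−3.38)·3.38^3/3! = 0.219121
  L_IV = e^(−9.44)·9.44^3/3! = 0.0111436
Posterior odds = (π_III·L_III) / (π_II·L_II) = (0.27·0.219121) / (0.25·0.213763) = 0.0591626 / 0.0534408 ≈ 1.107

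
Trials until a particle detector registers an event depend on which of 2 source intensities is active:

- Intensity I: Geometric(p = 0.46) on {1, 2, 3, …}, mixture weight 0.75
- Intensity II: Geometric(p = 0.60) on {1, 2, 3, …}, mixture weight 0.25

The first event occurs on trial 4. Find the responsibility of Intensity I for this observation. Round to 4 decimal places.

Posterior ∝ prior × likelihood, so P(k | x) ∝ w_k f_k(x); normalise over all components.
Component likelihoods at x = 4:
  f_I = 0.46·(1−0.46)^3 = 0.46·0.157464 = 0.0724334
  f_II = 0.60·(1−0.60)^3 = 0.60·0.064 = 0.0384
Prior × likelihood for each component:
  w_I·f_I = 0.75 × 0.0724334 = 0.0543251
  w_II·f_II = 0.25 × 0.0384 = 0.0096
Normaliser: 0.0543251 + 0.0096 = 0.0639251
Responsibility of Intensity I: 0.0543251 / 0.0639251 ≈ 0.8498

0.8498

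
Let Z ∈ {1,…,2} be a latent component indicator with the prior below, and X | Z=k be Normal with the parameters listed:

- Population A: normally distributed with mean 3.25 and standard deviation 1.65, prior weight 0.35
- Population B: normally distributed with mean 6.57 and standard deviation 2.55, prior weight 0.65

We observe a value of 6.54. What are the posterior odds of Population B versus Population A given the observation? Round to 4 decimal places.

8.7719

The posterior odds equal the prior odds times the likelihood ratio: (π_i/π_j)·(f_i(x)/f_j(x)).
Normal densities:
  p_A = (1/(1.65·√(2π)))·exp(−(6.54−3.25)²/(2·1.65²)) = 0.241783·exp(-1.98790) = 0.0331202
  p_B = (1/(2.55·√(2π)))·exp(−(6.54−6.57)²/(2·2.55²)) = 0.156448·exp(-0.00007) = 0.156437
0.101684 / 0.0115921 ≈ 8.7719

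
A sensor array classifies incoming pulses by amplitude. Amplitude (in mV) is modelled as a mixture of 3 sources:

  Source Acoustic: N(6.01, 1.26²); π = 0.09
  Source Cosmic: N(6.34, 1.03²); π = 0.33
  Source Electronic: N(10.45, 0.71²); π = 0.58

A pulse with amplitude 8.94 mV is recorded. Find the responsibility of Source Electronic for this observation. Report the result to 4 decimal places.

The responsibility of component k is P(Z=k) f_k(x) divided by Σ_j P(Z=j) f_j(x).
Normal densities:
  p_Acoustic = (1/(1.26·√(2π)))·exp(−(8.94−6.01)²/(2·1.26²)) = 0.316621·exp(-2.70374) = 0.0211993
  p_Cosmic = (1/(1.03·√(2π)))·exp(−(8.94−6.34)²/(2·1.03²)) = 0.387323·exp(-3.18597) = 0.0160111
  p_Electronic = (1/(0.71·√(2π)))·exp(−(8.94−10.45)²/(2·0.71²)) = 0.561891·exp(-2.26156) = 0.0585424
Unnormalised posteriors:
  P(Z=Acoustic)·p_Acoustic = 0.09 × 0.0211993 = 0.00190794
  P(Z=Cosmic)·p_Cosmic = 0.33 × 0.0160111 = 0.00528367
  P(Z=Electronic)·p_Electronic = 0.58 × 0.0585424 = 0.0339546
Normaliser: 0.00190794 + 0.00528367 + 0.0339546 = 0.0411462
So the posterior for Source Electronic is 0.0339546 / 0.0411462 ≈ 0.8252.

0.8252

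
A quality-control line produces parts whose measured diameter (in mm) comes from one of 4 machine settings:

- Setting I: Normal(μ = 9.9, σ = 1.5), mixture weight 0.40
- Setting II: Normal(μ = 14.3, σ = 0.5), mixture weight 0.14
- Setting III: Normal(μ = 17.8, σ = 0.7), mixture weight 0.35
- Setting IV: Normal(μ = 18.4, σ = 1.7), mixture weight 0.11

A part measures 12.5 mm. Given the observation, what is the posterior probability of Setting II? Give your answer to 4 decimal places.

P(component k | x) = P(Z=k)·f_k(x) / marginal(x), where marginal(x) = Σ_j P(Z=j)·f_j(x).
Evaluate each component's likelihood at the observed value:
  p_I = 0.0592123
  p_II = 0.0012238
  p_III = 2.03008e-13
  p_IV = 0.000568757
Prior × likelihood for each component:
  P(Z=I)·p_I = 0.40 × 0.0592123 = 0.0236849
  P(Z=II)·p_II = 0.14 × 0.0012238 = 0.000171333
  P(Z=III)·p_III = 0.35 × 2.03008e-13 = 7.1053e-14
  P(Z=IV)·p_IV = 0.11 × 0.000568757 = 6.25632e-05
Denominator: 0.0236849 + 0.000171333 + 7.1053e-14 + 6.25632e-05 = 0.0239188
P(Setting II | x) ≈ 0.0072

0.0072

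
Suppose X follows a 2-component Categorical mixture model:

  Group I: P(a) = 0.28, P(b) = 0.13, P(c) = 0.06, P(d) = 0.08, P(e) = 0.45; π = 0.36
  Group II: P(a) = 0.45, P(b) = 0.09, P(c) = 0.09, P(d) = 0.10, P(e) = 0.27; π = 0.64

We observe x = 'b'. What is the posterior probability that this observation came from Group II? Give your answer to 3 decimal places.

0.552

By Bayes' theorem, P(k | x) = π_k f_k(x) / Σ_j π_j f_j(x).
Component likelihoods at x = 'b':
  f_I = 0.13
  f_II = 0.09
Multiply by the mixture weights:
  π_I·f_I = 0.36 × 0.13 = 0.0468
  π_II·f_II = 0.64 × 0.09 = 0.0576
Marginal: 0.0468 + 0.0576 = 0.1044
So the posterior for Group II is 0.0576 / 0.1044 ≈ 0.552.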